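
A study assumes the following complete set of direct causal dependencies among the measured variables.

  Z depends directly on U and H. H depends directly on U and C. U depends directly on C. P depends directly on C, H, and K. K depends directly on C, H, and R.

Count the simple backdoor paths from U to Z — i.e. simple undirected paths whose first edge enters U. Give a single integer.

5

A backdoor path from U to Z is any simple undirected path whose first edge points into U (i.e. leaves U via a parent).
Parents of U: {C}.
Enumerating:
  P1: U <- C -> H -> Z
  P2: U <- C -> K <- H -> Z
  P3: U <- C -> K -> P <- H -> Z
  P4: U <- C -> P <- H -> Z
  P5: U <- C -> P <- K <- H -> Z
That exhausts the simple backdoor paths. Count: 5.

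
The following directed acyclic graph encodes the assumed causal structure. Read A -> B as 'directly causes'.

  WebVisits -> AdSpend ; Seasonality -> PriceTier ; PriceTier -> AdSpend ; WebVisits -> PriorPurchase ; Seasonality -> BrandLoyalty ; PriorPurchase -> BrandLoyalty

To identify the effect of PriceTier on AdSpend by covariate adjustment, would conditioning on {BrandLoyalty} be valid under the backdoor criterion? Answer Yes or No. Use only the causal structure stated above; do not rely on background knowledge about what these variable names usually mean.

Backdoor paths from PriceTier to AdSpend (paths whose first edge points into PriceTier):
  P1: PriceTier <- Seasonality -> BrandLoyalty <- PriorPurchase <- WebVisits -> AdSpend
Condition 1 (no descendant of PriceTier in the set): holds — descendants of PriceTier are {AdSpend}; none are in {BrandLoyalty}.
Condition 2 (every backdoor path blocked by {BrandLoyalty}):
  P1: open — collider(s) BrandLoyalty are conditioned on (or have a conditioned descendant) and no non-collider on the path is in the set.
{BrandLoyalty} does not satisfy the backdoor criterion.

No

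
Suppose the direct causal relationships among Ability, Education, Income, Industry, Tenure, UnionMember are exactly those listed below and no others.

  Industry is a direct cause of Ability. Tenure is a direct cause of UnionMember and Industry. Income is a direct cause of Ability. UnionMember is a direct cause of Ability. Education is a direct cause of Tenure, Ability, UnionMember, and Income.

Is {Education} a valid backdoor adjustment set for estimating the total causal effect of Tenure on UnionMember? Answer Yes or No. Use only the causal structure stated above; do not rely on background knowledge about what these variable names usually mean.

Yes

Backdoor paths from Tenure to UnionMember (paths whose first edge points into Tenure):
  P1: Tenure <- Education -> Income -> Ability <- UnionMember
  P2: Tenure <- Education -> UnionMember
  P3: Tenure <- Education -> Ability <- UnionMember
Condition 1 (no descendant of Tenure in the set): holds — descendants of Tenure are {Ability, Industry, UnionMember}; none are in {Education}.
Condition 2 (every backdoor path blocked by {Education}):
  P1: blocked at fork node Education ∈ conditioning set.
  P2: blocked at fork node Education ∈ conditioning set.
  P3: blocked at fork node Education ∈ conditioning set.
{Education} satisfies the backdoor criterion.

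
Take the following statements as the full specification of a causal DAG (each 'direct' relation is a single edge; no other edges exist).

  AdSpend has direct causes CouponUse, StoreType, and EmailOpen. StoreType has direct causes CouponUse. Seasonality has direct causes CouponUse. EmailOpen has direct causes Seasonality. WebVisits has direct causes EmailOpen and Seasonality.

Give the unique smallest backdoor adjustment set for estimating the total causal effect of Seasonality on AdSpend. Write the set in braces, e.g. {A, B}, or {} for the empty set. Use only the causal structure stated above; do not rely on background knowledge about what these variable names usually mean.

Variables eligible for adjustment (non-descendants of Seasonality, excluding Seasonality and AdSpend): {CouponUse, StoreType}.
Backdoor paths from Seasonality to AdSpend:
  P1: Seasonality <- CouponUse -> StoreType -> AdSpend
  P2: Seasonality <- CouponUse -> AdSpend
The empty set is not sufficient: P1 (Seasonality <- CouponUse -> StoreType -> AdSpend) has no collider blocking it and no conditioned non-collider, so it is open.
Try {CouponUse}:
  P1: blocked at fork node CouponUse ∈ conditioning set.
  P2: blocked at fork node CouponUse ∈ conditioning set.
{CouponUse} contains no descendant of Seasonality and blocks every backdoor path.
No other singleton works — e.g. {StoreType} leaves P2 open — so {CouponUse} is the unique smallest valid adjustment set.

{CouponUse}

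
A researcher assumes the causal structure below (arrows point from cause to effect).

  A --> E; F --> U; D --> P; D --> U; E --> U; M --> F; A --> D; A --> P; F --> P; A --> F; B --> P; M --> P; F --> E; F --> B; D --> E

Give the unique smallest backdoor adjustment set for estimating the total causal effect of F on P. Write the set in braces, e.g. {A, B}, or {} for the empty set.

Variables eligible for adjustment (non-descendants of F, excluding F and P): {A, D, M}.
Backdoor paths from F to P:
  P1: F <- A -> D -> P
  P2: F <- A -> E <- D -> P
  P3: F <- A -> E -> U <- D -> P
  P4: F <- A -> P
  P5: F <- M -> P
The empty set is not sufficient: P1 (F <- A -> D -> P) has no collider blocking it and no conditioned non-collider, so it is open.
Try {A, M}:
  P1: blocked at fork node A ∈ conditioning set.
  P2: blocked at fork node A ∈ conditioning set.
  P3: blocked at fork node A ∈ conditioning set.
  P4: blocked at fork node A ∈ conditioning set.
  P5: blocked at fork node M ∈ conditioning set.
{A, M} contains no descendant of F and blocks every backdoor path.
Every element of {A, M} is needed (dropping A leaves P1 open; dropping M leaves P5 open), so no proper subset is valid.
Among all size-2 subsets of the eligible variables, only {A, M} blocks every backdoor path, so it is the unique smallest valid adjustment set.

{A, M}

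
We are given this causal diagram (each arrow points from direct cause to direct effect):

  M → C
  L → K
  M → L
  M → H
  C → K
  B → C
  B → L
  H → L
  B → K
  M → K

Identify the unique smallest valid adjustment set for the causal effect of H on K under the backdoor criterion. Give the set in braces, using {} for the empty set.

{M}

Variables eligible for adjustment (non-descendants of H, excluding H and K): {B, C, M}.
Backdoor paths from H to K:
  P1: H <- M -> C <- B -> L -> K
  P2: H <- M -> C <- B -> K
  P3: H <- M -> C -> K
  P4: H <- M -> L <- B -> C -> K
  P5: H <- M -> L <- B -> K
  P6: H <- M -> L -> K
  P7: H <- M -> K
The empty set is not sufficient: P3 (H <- M -> C -> K) has no collider blocking it and no conditioned non-collider, so it is open.
Try {M}:
  P1: blocked at fork node M ∈ conditioning set.
  P2: blocked at fork node M ∈ conditioning set.
  P3: blocked at fork node M ∈ conditioning set.
  P4: blocked at fork node M ∈ conditioning set.
  P5: blocked at fork node M ∈ conditioning set.
  P6: blocked at fork node M ∈ conditioning set.
  P7: blocked at fork node M ∈ conditioning set.
{M} contains no descendant of H and blocks every backdoor path.
No other singleton works — e.g. {B} leaves P3 open — so {M} is the unique smallest valid adjustment set.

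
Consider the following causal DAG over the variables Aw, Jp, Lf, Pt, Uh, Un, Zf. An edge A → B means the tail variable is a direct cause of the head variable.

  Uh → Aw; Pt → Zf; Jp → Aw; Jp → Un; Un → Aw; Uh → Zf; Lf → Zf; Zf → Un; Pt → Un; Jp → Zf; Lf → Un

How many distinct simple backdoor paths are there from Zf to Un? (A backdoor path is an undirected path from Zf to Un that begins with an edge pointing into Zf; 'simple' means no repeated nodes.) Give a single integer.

6

A backdoor path from Zf to Un is any simple undirected path whose first edge points into Zf (i.e. leaves Zf via a parent).
Parents of Zf: {Jp, Lf, Pt, Uh}.
Enumerating:
  P1: Zf <- Uh -> Aw <- Jp -> Un
  P2: Zf <- Uh -> Aw <- Un
  P3: Zf <- Pt -> Un
  P4: Zf <- Lf -> Un
  P5: Zf <- Jp -> Un
  P6: Zf <- Jp -> Aw <- Un
That exhausts the simple backdoor paths. Count: 6.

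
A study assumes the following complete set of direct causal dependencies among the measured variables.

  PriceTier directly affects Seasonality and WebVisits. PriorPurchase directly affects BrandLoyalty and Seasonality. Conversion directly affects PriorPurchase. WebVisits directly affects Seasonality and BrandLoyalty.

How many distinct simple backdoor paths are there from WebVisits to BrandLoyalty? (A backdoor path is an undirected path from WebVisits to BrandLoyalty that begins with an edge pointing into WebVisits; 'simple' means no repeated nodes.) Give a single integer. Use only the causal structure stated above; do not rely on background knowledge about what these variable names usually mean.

A backdoor path from WebVisits to BrandLoyalty is any simple undirected path whose first edge points into WebVisits (i.e. leaves WebVisits via a parent).
Parents of WebVisits: {PriceTier}.
Enumerating:
  P1: WebVisits <- PriceTier -> Seasonality <- PriorPurchase -> BrandLoyalty
That exhausts the simple backdoor paths. Count: 1.

1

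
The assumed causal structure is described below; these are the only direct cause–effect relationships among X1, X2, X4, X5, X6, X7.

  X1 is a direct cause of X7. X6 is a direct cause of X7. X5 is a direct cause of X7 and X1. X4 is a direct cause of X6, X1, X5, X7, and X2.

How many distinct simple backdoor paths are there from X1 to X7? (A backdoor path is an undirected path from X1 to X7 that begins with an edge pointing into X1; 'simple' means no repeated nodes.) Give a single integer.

A backdoor path from X1 to X7 is any simple undirected path whose first edge points into X1 (i.e. leaves X1 via a parent).
Parents of X1: {X4, X5}.
Enumerating:
  P1: X1 <- X4 -> X6 -> X7
  P2: X1 <- X4 -> X5 -> X7
  P3: X1 <- X4 -> X7
  P4: X1 <- X5 <- X4 -> X6 -> X7
  P5: X1 <- X5 <- X4 -> X7
  P6: X1 <- X5 -> X7
That exhausts the simple backdoor paths. Count: 6.

6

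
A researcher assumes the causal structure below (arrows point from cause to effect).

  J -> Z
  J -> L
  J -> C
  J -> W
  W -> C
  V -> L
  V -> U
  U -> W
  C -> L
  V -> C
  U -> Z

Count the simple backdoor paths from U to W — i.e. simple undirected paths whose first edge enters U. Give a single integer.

7

A backdoor path from U to W is any simple undirected path whose first edge points into U (i.e. leaves U via a parent).
Parents of U: {V}.
Enumerating:
  P1: U <- V -> C <- J -> W
  P2: U <- V -> C <- W
  P3: U <- V -> C -> L <- J -> W
  P4: U <- V -> L <- J -> W
  P5: U <- V -> L <- J -> C <- W
  P6: U <- V -> L <- C <- J -> W
  P7: U <- V -> L <- C <- W
That exhausts the simple backdoor paths. Count: 7.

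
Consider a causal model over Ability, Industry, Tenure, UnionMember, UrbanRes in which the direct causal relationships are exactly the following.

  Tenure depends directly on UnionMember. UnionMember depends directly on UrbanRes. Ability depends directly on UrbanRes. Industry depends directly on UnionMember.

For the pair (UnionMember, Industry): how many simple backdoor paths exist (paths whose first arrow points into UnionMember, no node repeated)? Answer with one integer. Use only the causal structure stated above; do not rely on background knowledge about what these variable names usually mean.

A backdoor path from UnionMember to Industry is any simple undirected path whose first edge points into UnionMember (i.e. leaves UnionMember via a parent).
Parents of UnionMember: {UrbanRes}.
No simple path from any parent of UnionMember reaches Industry without revisiting UnionMember, so there are no backdoor paths.

0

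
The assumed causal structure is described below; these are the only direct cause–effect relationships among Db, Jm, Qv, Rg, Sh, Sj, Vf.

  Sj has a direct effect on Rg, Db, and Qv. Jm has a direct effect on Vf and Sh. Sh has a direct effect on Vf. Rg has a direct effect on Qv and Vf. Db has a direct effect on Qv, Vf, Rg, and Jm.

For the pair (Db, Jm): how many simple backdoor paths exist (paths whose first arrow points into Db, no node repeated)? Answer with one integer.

4

A backdoor path from Db to Jm is any simple undirected path whose first edge points into Db (i.e. leaves Db via a parent).
Parents of Db: {Sj}.
Enumerating:
  P1: Db <- Sj -> Rg -> Vf <- Jm
  P2: Db <- Sj -> Rg -> Vf <- Sh <- Jm
  P3: Db <- Sj -> Qv <- Rg -> Vf <- Jm
  P4: Db <- Sj -> Qv <- Rg -> Vf <- Sh <- Jm
That exhausts the simple backdoor paths. Count: 4.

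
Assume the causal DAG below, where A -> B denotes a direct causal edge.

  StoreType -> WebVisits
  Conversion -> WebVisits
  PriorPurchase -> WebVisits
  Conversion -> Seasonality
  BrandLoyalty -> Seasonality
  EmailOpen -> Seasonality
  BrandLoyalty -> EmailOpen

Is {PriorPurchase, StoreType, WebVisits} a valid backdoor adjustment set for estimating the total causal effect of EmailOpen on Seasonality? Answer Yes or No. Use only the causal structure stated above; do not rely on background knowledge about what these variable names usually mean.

Backdoor paths from EmailOpen to Seasonality (paths whose first edge points into EmailOpen):
  P1: EmailOpen <- BrandLoyalty -> Seasonality
Condition 1 (no descendant of EmailOpen in the set): holds — descendants of EmailOpen are {Seasonality}; none are in {PriorPurchase, StoreType, WebVisits}.
Condition 2 (every backdoor path blocked by {PriorPurchase, StoreType, WebVisits}):
  P1: open — no interior node is in the conditioning set.
{PriorPurchase, StoreType, WebVisits} does not satisfy the backdoor criterion.

No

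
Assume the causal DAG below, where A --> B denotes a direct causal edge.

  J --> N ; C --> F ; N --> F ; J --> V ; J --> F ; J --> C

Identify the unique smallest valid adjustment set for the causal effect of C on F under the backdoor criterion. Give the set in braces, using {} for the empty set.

Variables eligible for adjustment (non-descendants of C, excluding C and F): {J, N, V}.
Backdoor paths from C to F:
  P1: C <- J -> N -> F
  P2: C <- J -> F
The empty set is not sufficient: P1 (C <- J -> N -> F) has no collider blocking it and no conditioned non-collider, so it is open.
Try {J}:
  P1: blocked at fork node J ∈ conditioning set.
  P2: blocked at fork node J ∈ conditioning set.
{J} contains no descendant of C and blocks every backdoor path.
No other singleton works — e.g. {N} leaves P2 open — so {J} is the unique smallest valid adjustment set.

{J}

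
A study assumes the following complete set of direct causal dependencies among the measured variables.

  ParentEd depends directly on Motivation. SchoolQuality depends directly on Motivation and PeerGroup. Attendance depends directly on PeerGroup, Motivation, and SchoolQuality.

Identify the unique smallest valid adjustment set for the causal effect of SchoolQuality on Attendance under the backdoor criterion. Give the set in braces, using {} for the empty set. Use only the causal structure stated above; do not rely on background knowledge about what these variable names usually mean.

{Motivation, PeerGroup}

Variables eligible for adjustment (non-descendants of SchoolQuality, excluding SchoolQuality and Attendance): {Motivation, ParentEd, PeerGroup}.
Backdoor paths from SchoolQuality to Attendance:
  P1: SchoolQuality <- Motivation -> Attendance
  P2: SchoolQuality <- PeerGroup -> Attendance
The empty set is not sufficient: P1 (SchoolQuality <- Motivation -> Attendance) has no collider blocking it and no conditioned non-collider, so it is open.
Try {Motivation, PeerGroup}:
  P1: blocked at fork node Motivation ∈ conditioning set.
  P2: blocked at fork node PeerGroup ∈ conditioning set.
{Motivation, PeerGroup} contains no descendant of SchoolQuality and blocks every backdoor path.
Every element of {Motivation, PeerGroup} is needed (dropping Motivation leaves P1 open; dropping PeerGroup leaves P2 open), so no proper subset is valid.
Among all size-2 subsets of the eligible variables, only {Motivation, PeerGroup} blocks every backdoor path, so it is the unique smallest valid adjustment set.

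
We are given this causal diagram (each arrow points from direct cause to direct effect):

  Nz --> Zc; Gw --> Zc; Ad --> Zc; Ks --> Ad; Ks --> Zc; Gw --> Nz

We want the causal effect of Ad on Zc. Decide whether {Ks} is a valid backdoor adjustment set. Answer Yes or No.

Backdoor paths from Ad to Zc (paths whose first edge points into Ad):
  P1: Ad <- Ks -> Zc
Condition 1 (no descendant of Ad in the set): holds — descendants of Ad are {Zc}; none are in {Ks}.
Condition 2 (every backdoor path blocked by {Ks}):
  P1: blocked at fork node Ks ∈ conditioning set.
{Ks} satisfies the backdoor criterion.

Yes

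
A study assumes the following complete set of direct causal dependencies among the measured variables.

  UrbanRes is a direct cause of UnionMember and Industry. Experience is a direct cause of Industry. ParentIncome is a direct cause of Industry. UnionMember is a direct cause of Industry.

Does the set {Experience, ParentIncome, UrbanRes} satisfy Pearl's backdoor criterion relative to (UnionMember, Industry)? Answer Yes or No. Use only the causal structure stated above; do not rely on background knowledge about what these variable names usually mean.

Backdoor paths from UnionMember to Industry (paths whose first edge points into UnionMember):
  P1: UnionMember <- UrbanRes -> Industry
Condition 1 (no descendant of UnionMember in the set): holds — descendants of UnionMember are {Industry}; none are in {Experience, ParentIncome, UrbanRes}.
Condition 2 (every backdoor path blocked by {Experience, ParentIncome, UrbanRes}):
  P1: blocked at fork node UrbanRes ∈ conditioning set.
{Experience, ParentIncome, UrbanRes} satisfies the backdoor criterion.

Yes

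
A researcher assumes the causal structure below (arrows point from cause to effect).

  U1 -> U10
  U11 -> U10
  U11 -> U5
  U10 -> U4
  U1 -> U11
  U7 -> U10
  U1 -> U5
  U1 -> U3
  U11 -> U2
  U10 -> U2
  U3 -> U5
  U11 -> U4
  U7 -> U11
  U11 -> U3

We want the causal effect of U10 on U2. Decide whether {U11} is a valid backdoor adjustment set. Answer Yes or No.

Yes

Backdoor paths from U10 to U2 (paths whose first edge points into U10):
  P1: U10 <- U1 -> U11 -> U2
  P2: U10 <- U1 -> U3 <- U11 -> U2
  P3: U10 <- U1 -> U3 -> U5 <- U11 -> U2
  P4: U10 <- U1 -> U5 <- U11 -> U2
  P5: U10 <- U1 -> U5 <- U3 <- U11 -> U2
  P6: U10 <- U7 -> U11 -> U2
  P7: U10 <- U11 -> U2
Condition 1 (no descendant of U10 in the set): holds — descendants of U10 are {U2, U4}; none are in {U11}.
Condition 2 (every backdoor path blocked by {U11}):
  P1: blocked at chain node U11 ∈ conditioning set.
  P2: blocked at collider U3 (neither it nor any descendant is in the conditioning set).
  P3: blocked at collider U5 (neither it nor any descendant is in the conditioning set).
  P4: blocked at collider U5 (neither it nor any descendant is in the conditioning set).
  P5: blocked at collider U5 (neither it nor any descendant is in the conditioning set).
  P6: blocked at chain node U11 ∈ conditioning set.
  P7: blocked at fork node U11 ∈ conditioning set.
{U11} satisfies the backdoor criterion.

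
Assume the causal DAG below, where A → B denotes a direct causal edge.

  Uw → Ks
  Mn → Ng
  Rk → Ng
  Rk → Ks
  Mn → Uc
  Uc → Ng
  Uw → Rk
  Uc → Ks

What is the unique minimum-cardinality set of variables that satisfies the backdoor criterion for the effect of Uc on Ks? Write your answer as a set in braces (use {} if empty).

{}

Variables eligible for adjustment (non-descendants of Uc, excluding Uc and Ks): {Mn, Rk, Uw}.
Backdoor paths from Uc to Ks:
  P1: Uc <- Mn -> Ng <- Rk <- Uw -> Ks
  P2: Uc <- Mn -> Ng <- Rk -> Ks
Each backdoor path contains an unconditioned collider, so every path is already blocked with the empty conditioning set:
  P1: blocked at collider Ng (neither it nor any descendant is in the conditioning set).
  P2: blocked at collider Ng (neither it nor any descendant is in the conditioning set).
The empty set is therefore the unique smallest valid set.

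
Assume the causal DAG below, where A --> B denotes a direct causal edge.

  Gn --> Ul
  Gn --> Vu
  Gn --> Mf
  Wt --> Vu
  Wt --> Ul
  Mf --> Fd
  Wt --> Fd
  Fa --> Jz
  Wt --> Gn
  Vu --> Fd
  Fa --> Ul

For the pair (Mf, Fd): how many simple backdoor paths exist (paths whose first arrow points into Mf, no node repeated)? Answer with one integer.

6

A backdoor path from Mf to Fd is any simple undirected path whose first edge points into Mf (i.e. leaves Mf via a parent).
Parents of Mf: {Gn}.
Enumerating:
  P1: Mf <- Gn <- Wt -> Vu -> Fd
  P2: Mf <- Gn <- Wt -> Fd
  P3: Mf <- Gn -> Vu <- Wt -> Fd
  P4: Mf <- Gn -> Vu -> Fd
  P5: Mf <- Gn -> Ul <- Wt -> Vu -> Fd
  P6: Mf <- Gn -> Ul <- Wt -> Fd
That exhausts the simple backdoor paths. Count: 6.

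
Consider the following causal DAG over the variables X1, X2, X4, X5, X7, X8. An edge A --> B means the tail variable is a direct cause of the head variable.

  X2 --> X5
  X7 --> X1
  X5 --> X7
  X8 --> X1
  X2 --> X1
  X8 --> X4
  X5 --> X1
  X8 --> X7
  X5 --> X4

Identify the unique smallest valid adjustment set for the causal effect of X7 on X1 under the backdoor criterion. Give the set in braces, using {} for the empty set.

{X5, X8}

Variables eligible for adjustment (non-descendants of X7, excluding X7 and X1): {X2, X4, X5, X8}.
Backdoor paths from X7 to X1:
  P1: X7 <- X5 <- X2 -> X1
  P2: X7 <- X5 -> X4 <- X8 -> X1
  P3: X7 <- X5 -> X1
  P4: X7 <- X8 -> X4 <- X5 <- X2 -> X1
  P5: X7 <- X8 -> X4 <- X5 -> X1
  P6: X7 <- X8 -> X1
The empty set is not sufficient: P1 (X7 <- X5 <- X2 -> X1) has no collider blocking it and no conditioned non-collider, so it is open.
Try {X5, X8}:
  P1: blocked at chain node X5 ∈ conditioning set.
  P2: blocked at fork node X5 ∈ conditioning set.
  P3: blocked at fork node X5 ∈ conditioning set.
  P4: blocked at fork node X8 ∈ conditioning set.
  P5: blocked at fork node X8 ∈ conditioning set.
  P6: blocked at fork node X8 ∈ conditioning set.
{X5, X8} contains no descendant of X7 and blocks every backdoor path.
Every element of {X5, X8} is needed (dropping X5 leaves P1 open; dropping X8 leaves P6 open), so no proper subset is valid.
Among all size-2 subsets of the eligible variables, only {X5, X8} blocks every backdoor path, so it is the unique smallest valid adjustment set.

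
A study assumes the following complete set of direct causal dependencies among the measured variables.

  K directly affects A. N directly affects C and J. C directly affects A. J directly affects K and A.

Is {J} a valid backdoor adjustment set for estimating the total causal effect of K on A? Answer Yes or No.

Yes

Backdoor paths from K to A (paths whose first edge points into K):
  P1: K <- J <- N -> C -> A
  P2: K <- J -> A
Condition 1 (no descendant of K in the set): holds — descendants of K are {A}; none are in {J}.
Condition 2 (every backdoor path blocked by {J}):
  P1: blocked at chain node J ∈ conditioning set.
  P2: blocked at fork node J ∈ conditioning set.
{J} satisfies the backdoor criterion.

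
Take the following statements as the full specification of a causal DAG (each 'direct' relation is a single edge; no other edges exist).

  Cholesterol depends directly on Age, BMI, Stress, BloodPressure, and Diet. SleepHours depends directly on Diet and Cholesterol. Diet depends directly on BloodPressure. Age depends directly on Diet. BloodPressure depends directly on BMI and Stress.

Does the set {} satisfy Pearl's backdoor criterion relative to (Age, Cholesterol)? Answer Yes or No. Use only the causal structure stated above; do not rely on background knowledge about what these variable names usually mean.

Backdoor paths from Age to Cholesterol (paths whose first edge points into Age):
  P1: Age <- Diet <- BloodPressure <- BMI -> Cholesterol
  P2: Age <- Diet <- BloodPressure <- Stress -> Cholesterol
  P3: Age <- Diet <- BloodPressure -> Cholesterol
  P4: Age <- Diet -> Cholesterol
  P5: Age <- Diet -> SleepHours <- Cholesterol
Condition 1 (no descendant of Age in the set): holds — descendants of Age are {Cholesterol, SleepHours}; none are in {}.
Condition 2 (every backdoor path blocked by {}):
  P1: open — no interior node is in the conditioning set.
  P2: open — no interior node is in the conditioning set.
  P3: open — no interior node is in the conditioning set.
  P4: open — no interior node is in the conditioning set.
  P5: blocked at collider SleepHours (neither it nor any descendant is in the conditioning set).
{} does not satisfy the backdoor criterion.

No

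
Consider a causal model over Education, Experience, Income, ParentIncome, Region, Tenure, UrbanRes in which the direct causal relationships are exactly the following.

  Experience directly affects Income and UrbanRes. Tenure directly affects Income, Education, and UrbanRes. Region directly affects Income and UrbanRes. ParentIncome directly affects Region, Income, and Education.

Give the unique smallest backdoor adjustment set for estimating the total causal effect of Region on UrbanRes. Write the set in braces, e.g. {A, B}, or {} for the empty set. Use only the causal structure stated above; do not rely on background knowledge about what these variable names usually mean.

Variables eligible for adjustment (non-descendants of Region, excluding Region and UrbanRes): {Education, Experience, ParentIncome, Tenure}.
Backdoor paths from Region to UrbanRes:
  P1: Region <- ParentIncome -> Education <- Tenure -> UrbanRes
  P2: Region <- ParentIncome -> Education <- Tenure -> Income <- Experience -> UrbanRes
  P3: Region <- ParentIncome -> Income <- Tenure -> UrbanRes
  P4: Region <- ParentIncome -> Income <- Experience -> UrbanRes
Each backdoor path contains an unconditioned collider, so every path is already blocked with the empty conditioning set:
  P1: blocked at collider Education (neither it nor any descendant is in the conditioning set).
  P2: blocked at collider Education (neither it nor any descendant is in the conditioning set).
  P3: blocked at collider Income (neither it nor any descendant is in the conditioning set).
  P4: blocked at collider Income (neither it nor any descendant is in the conditioning set).
The empty set is therefore the unique smallest valid set.

{}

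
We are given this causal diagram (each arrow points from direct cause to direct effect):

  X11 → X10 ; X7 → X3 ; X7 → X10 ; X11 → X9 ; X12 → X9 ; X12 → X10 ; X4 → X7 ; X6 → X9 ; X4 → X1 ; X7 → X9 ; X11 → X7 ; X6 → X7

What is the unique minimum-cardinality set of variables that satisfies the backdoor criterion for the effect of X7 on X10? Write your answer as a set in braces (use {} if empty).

{X11}

Variables eligible for adjustment (non-descendants of X7, excluding X7 and X10): {X1, X11, X12, X4, X6}.
Backdoor paths from X7 to X10:
  P1: X7 <- X11 -> X10
  P2: X7 <- X11 -> X9 <- X12 -> X10
  P3: X7 <- X6 -> X9 <- X11 -> X10
  P4: X7 <- X6 -> X9 <- X12 -> X10
The empty set is not sufficient: P1 (X7 <- X11 -> X10) has no collider blocking it and no conditioned non-collider, so it is open.
Try {X11}:
  P1: blocked at fork node X11 ∈ conditioning set.
  P2: blocked at fork node X11 ∈ conditioning set.
  P3: blocked at collider X9 (neither it nor any descendant is in the conditioning set).
  P4: blocked at collider X9 (neither it nor any descendant is in the conditioning set).
{X11} contains no descendant of X7 and blocks every backdoor path.
No other singleton works — e.g. {X6} leaves P1 open — so {X11} is the unique smallest valid adjustment set.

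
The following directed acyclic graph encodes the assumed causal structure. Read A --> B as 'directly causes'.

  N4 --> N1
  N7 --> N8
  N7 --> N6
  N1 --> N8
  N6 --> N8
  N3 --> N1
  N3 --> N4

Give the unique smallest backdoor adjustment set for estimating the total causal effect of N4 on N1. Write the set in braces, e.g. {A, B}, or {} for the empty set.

Variables eligible for adjustment (non-descendants of N4, excluding N4 and N1): {N3, N6, N7}.
Backdoor paths from N4 to N1:
  P1: N4 <- N3 -> N1
The empty set is not sufficient: P1 (N4 <- N3 -> N1) has no collider blocking it and no conditioned non-collider, so it is open.
Try {N3}:
  P1: blocked at fork node N3 ∈ conditioning set.
{N3} contains no descendant of N4 and blocks every backdoor path.
No other singleton works — e.g. {N7} leaves P1 open — so {N3} is the unique smallest valid adjustment set.

{N3}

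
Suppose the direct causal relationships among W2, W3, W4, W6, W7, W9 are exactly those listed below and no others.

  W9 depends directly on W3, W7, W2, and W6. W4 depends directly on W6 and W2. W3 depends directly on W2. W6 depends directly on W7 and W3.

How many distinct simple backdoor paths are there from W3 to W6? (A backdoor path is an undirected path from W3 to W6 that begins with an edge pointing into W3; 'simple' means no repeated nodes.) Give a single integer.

3

A backdoor path from W3 to W6 is any simple undirected path whose first edge points into W3 (i.e. leaves W3 via a parent).
Parents of W3: {W2}.
Enumerating:
  P1: W3 <- W2 -> W4 <- W6
  P2: W3 <- W2 -> W9 <- W7 -> W6
  P3: W3 <- W2 -> W9 <- W6
That exhausts the simple backdoor paths. Count: 3.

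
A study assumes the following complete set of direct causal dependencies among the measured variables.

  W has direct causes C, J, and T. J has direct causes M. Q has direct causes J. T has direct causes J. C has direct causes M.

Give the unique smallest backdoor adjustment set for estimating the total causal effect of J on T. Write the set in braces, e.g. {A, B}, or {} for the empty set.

{}

Variables eligible for adjustment (non-descendants of J, excluding J and T): {C, M}.
Backdoor paths from J to T:
  P1: J <- M -> C -> W <- T
Each backdoor path contains an unconditioned collider, so every path is already blocked with the empty conditioning set:
  P1: blocked at collider W (neither it nor any descendant is in the conditioning set).
The empty set is therefore the unique smallest valid set.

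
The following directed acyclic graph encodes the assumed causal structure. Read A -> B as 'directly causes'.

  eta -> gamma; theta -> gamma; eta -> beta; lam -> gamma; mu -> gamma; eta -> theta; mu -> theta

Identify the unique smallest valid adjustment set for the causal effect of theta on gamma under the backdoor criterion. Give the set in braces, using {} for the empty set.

{eta, mu}

Variables eligible for adjustment (non-descendants of theta, excluding theta and gamma): {beta, eta, lam, mu}.
Backdoor paths from theta to gamma:
  P1: theta <- mu -> gamma
  P2: theta <- eta -> gamma
The empty set is not sufficient: P1 (theta <- mu -> gamma) has no collider blocking it and no conditioned non-collider, so it is open.
Try {eta, mu}:
  P1: blocked at fork node mu ∈ conditioning set.
  P2: blocked at fork node eta ∈ conditioning set.
{eta, mu} contains no descendant of theta and blocks every backdoor path.
Every element of {eta, mu} is needed (dropping eta leaves P2 open; dropping mu leaves P1 open), so no proper subset is valid.
Among all size-2 subsets of the eligible variables, only {eta, mu} blocks every backdoor path, so it is the unique smallest valid adjustment set.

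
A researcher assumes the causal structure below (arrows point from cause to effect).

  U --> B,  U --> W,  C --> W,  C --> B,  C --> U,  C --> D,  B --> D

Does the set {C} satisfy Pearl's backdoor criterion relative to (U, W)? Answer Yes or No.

Backdoor paths from U to W (paths whose first edge points into U):
  P1: U <- C -> W
Condition 1 (no descendant of U in the set): holds — descendants of U are {B, D, W}; none are in {C}.
Condition 2 (every backdoor path blocked by {C}):
  P1: blocked at fork node C ∈ conditioning set.
{C} satisfies the backdoor criterion.

Yes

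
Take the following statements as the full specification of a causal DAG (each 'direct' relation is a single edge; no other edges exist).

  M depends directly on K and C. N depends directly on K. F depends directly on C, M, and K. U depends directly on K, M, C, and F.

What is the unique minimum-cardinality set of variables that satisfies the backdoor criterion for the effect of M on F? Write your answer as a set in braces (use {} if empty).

Variables eligible for adjustment (non-descendants of M, excluding M and F): {C, K, N}.
Backdoor paths from M to F:
  P1: M <- K -> F
  P2: M <- K -> U <- C -> F
  P3: M <- K -> U <- F
  P4: M <- C -> F
  P5: M <- C -> U <- K -> F
  P6: M <- C -> U <- F
The empty set is not sufficient: P1 (M <- K -> F) has no collider blocking it and no conditioned non-collider, so it is open.
Try {C, K}:
  P1: blocked at fork node K ∈ conditioning set.
  P2: blocked at fork node K ∈ conditioning set.
  P3: blocked at fork node K ∈ conditioning set.
  P4: blocked at fork node C ∈ conditioning set.
  P5: blocked at fork node C ∈ conditioning set.
  P6: blocked at fork node C ∈ conditioning set.
{C, K} contains no descendant of M and blocks every backdoor path.
Every element of {C, K} is needed (dropping C leaves P4 open; dropping K leaves P1 open), so no proper subset is valid.
Among all size-2 subsets of the eligible variables, only {C, K} blocks every backdoor path, so it is the unique smallest valid adjustment set.

{C, K}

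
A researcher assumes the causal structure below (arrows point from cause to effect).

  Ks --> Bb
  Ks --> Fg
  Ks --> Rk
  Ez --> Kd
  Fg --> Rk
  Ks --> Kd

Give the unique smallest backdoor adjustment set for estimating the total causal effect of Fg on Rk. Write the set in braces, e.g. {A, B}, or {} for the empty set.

Variables eligible for adjustment (non-descendants of Fg, excluding Fg and Rk): {Bb, Ez, Kd, Ks}.
Backdoor paths from Fg to Rk:
  P1: Fg <- Ks -> Rk
The empty set is not sufficient: P1 (Fg <- Ks -> Rk) has no collider blocking it and no conditioned non-collider, so it is open.
Try {Ks}:
  P1: blocked at fork node Ks ∈ conditioning set.
{Ks} contains no descendant of Fg and blocks every backdoor path.
No other singleton works — e.g. {Bb} leaves P1 open — so {Ks} is the unique smallest valid adjustment set.

{Ks}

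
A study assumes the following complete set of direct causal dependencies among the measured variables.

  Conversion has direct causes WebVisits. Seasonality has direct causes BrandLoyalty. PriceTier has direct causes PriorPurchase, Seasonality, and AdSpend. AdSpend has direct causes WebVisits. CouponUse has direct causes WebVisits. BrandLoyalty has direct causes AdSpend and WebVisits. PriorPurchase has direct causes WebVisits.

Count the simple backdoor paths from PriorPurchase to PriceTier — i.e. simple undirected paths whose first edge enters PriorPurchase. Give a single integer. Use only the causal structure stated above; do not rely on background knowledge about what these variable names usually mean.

4

A backdoor path from PriorPurchase to PriceTier is any simple undirected path whose first edge points into PriorPurchase (i.e. leaves PriorPurchase via a parent).
Parents of PriorPurchase: {WebVisits}.
Enumerating:
  P1: PriorPurchase <- WebVisits -> AdSpend -> BrandLoyalty -> Seasonality -> PriceTier
  P2: PriorPurchase <- WebVisits -> AdSpend -> PriceTier
  P3: PriorPurchase <- WebVisits -> BrandLoyalty <- AdSpend -> PriceTier
  P4: PriorPurchase <- WebVisits -> BrandLoyalty -> Seasonality -> PriceTier
That exhausts the simple backdoor paths. Count: 4.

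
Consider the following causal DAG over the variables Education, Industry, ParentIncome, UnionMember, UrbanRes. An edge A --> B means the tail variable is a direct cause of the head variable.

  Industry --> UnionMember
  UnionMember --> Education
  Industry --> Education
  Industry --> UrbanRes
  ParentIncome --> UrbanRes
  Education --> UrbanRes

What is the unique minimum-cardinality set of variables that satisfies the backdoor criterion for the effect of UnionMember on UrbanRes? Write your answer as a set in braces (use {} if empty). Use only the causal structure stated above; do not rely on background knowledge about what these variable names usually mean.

{Industry}

Variables eligible for adjustment (non-descendants of UnionMember, excluding UnionMember and UrbanRes): {Industry, ParentIncome}.
Backdoor paths from UnionMember to UrbanRes:
  P1: UnionMember <- Industry -> Education -> UrbanRes
  P2: UnionMember <- Industry -> UrbanRes
The empty set is not sufficient: P1 (UnionMember <- Industry -> Education -> UrbanRes) has no collider blocking it and no conditioned non-collider, so it is open.
Try {Industry}:
  P1: blocked at fork node Industry ∈ conditioning set.
  P2: blocked at fork node Industry ∈ conditioning set.
{Industry} contains no descendant of UnionMember and blocks every backdoor path.
No other singleton works — e.g. {ParentIncome} leaves P1 open — so {Industry} is the unique smallest valid adjustment set.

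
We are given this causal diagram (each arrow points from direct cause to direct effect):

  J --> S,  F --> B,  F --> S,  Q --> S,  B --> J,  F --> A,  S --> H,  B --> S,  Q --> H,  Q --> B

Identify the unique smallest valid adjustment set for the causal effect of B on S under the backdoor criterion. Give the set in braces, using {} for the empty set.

{F, Q}

Variables eligible for adjustment (non-descendants of B, excluding B and S): {A, F, Q}.
Backdoor paths from B to S:
  P1: B <- F -> S
  P2: B <- Q -> S
  P3: B <- Q -> H <- S
The empty set is not sufficient: P1 (B <- F -> S) has no collider blocking it and no conditioned non-collider, so it is open.
Try {F, Q}:
  P1: blocked at fork node F ∈ conditioning set.
  P2: blocked at fork node Q ∈ conditioning set.
  P3: blocked at fork node Q ∈ conditioning set.
{F, Q} contains no descendant of B and blocks every backdoor path.
Every element of {F, Q} is needed (dropping F leaves P1 open; dropping Q leaves P2 open), so no proper subset is valid.
Among all size-2 subsets of the eligible variables, only {F, Q} blocks every backdoor path, so it is the unique smallest valid adjustment set.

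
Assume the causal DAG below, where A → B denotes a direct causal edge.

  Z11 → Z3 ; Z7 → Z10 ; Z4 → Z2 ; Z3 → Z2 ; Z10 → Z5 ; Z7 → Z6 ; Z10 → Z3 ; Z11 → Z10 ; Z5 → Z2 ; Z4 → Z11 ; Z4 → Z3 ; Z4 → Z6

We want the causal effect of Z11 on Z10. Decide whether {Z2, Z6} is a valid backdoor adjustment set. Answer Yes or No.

No

Backdoor paths from Z11 to Z10 (paths whose first edge points into Z11):
  P1: Z11 <- Z4 -> Z6 <- Z7 -> Z10
  P2: Z11 <- Z4 -> Z3 <- Z10
  P3: Z11 <- Z4 -> Z3 -> Z2 <- Z5 <- Z10
  P4: Z11 <- Z4 -> Z2 <- Z5 <- Z10
  P5: Z11 <- Z4 -> Z2 <- Z3 <- Z10
Condition 1 (no descendant of Z11 in the set): FAILS — Z2 is a descendant of Z11.
Condition 2 (every backdoor path blocked by {Z2, Z6}):
  P1: open — collider(s) Z6 are conditioned on (or have a conditioned descendant) and no non-collider on the path is in the set.
  P2: open — collider(s) Z3 are conditioned on (or have a conditioned descendant) and no non-collider on the path is in the set.
  P3: open — collider(s) Z2 are conditioned on (or have a conditioned descendant) and no non-collider on the path is in the set.
  P4: open — collider(s) Z2 are conditioned on (or have a conditioned descendant) and no non-collider on the path is in the set.
  P5: open — collider(s) Z2 are conditioned on (or have a conditioned descendant) and no non-collider on the path is in the set.
{Z2, Z6} does not satisfy the backdoor criterion.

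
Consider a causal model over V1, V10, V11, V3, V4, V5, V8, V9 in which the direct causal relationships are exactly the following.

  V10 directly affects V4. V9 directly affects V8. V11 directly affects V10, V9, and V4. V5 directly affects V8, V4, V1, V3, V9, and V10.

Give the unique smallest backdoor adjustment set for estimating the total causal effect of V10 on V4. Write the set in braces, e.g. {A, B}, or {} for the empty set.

Variables eligible for adjustment (non-descendants of V10, excluding V10 and V4): {V1, V11, V3, V5, V8, V9}.
Backdoor paths from V10 to V4:
  P1: V10 <- V5 -> V4
  P2: V10 <- V5 -> V9 <- V11 -> V4
  P3: V10 <- V5 -> V8 <- V9 <- V11 -> V4
  P4: V10 <- V11 -> V4
  P5: V10 <- V11 -> V9 <- V5 -> V4
  P6: V10 <- V11 -> V9 -> V8 <- V5 -> V4
The empty set is not sufficient: P1 (V10 <- V5 -> V4) has no collider blocking it and no conditioned non-collider, so it is open.
Try {V11, V5}:
  P1: blocked at fork node V5 ∈ conditioning set.
  P2: blocked at fork node V5 ∈ conditioning set.
  P3: blocked at fork node V5 ∈ conditioning set.
  P4: blocked at fork node V11 ∈ conditioning set.
  P5: blocked at fork node V11 ∈ conditioning set.
  P6: blocked at fork node V11 ∈ conditioning set.
{V11, V5} contains no descendant of V10 and blocks every backdoor path.
Every element of {V11, V5} is needed (dropping V11 leaves P4 open; dropping V5 leaves P1 open), so no proper subset is valid.
Among all size-2 subsets of the eligible variables, only {V11, V5} blocks every backdoor path, so it is the unique smallest valid adjustment set.

{V11, V5}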